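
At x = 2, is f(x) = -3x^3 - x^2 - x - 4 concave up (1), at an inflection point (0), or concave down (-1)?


Concavity is determined by the sign of f''(x).
f(x) = -3x^3 - x^2 - x - 4
f'(x) = -9x^2 - 2x - 1
f''(x) = -18x - 2
f''(2) = -18 * 2 - 2
= -36 - 2
= -38
Since f''(2) < 0, the function is concave down (-1)

-1


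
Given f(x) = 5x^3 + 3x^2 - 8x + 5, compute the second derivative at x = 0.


First derivative:
f'(x) = 15x^2 + 6x - 8
Second derivative:
f''(x) = 30x + 6
Substitute x = 0:
f''(0) = 30 * 0 + 6
= 0 + 6
= 6

6


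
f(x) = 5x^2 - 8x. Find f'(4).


Differentiate term by term using power and sum rules:
f(x) = 5x^2 - 8x
f'(x) = 10x - 8
Substitute x = 4:
f'(4) = 10 * 4 - 8
= 40 - 8
= 32

32


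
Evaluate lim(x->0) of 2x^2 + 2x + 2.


Since polynomials are continuous, we use direct substitution.
lim(x->0) of 2x^2 + 2x + 2
= 2 * 0^2 + 2 * 0 + 2
= 0 + 0 + 2
= 2

2


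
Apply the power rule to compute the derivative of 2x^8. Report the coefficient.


We apply the power rule: d/dx [ax^n] = a*n * x^(n-1)
d/dx [2x^8]
= 2 * 8 * x^(8-1)
= 16x^7
The coefficient is 16

16


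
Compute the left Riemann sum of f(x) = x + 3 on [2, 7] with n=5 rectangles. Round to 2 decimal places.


Left Riemann sum uses left endpoints of each subinterval.
Interval: [2, 7], n = 5
dx = (7 - 2) / 5 = 1
Left endpoints: [2, 3, 4, 5, 6]
f values: [5, 6, 7, 8, 9]
Sum = dx * (sum of f values)
= 1 * 35
= 35 = 35.00

35.00


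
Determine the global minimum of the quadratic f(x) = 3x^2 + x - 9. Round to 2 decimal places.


For a quadratic f(x) = ax^2 + bx + c with a > 0, the minimum is at the vertex.
Vertex x-coordinate: x = -b/(2a)
x = -(1) / (2 * 3)
x = -1/6
Substitute back to find the minimum value:
f(-1/6) = 3 * (-1/6)^2 + 1 * (-1/6) - 9
= 1/12 - 1/6 - 9
= -109/12 ≈ -9.08

-9.08


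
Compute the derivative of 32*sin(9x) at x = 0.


Apply the chain rule to differentiate 32*sin(9x):
d/dx [32*sin(9x)]
= 32 * cos(9x) * d/dx(9x)
= 32 * 9 * cos(9x)
= 288 * cos(9x)
Evaluate at x = 0:
= 288 * cos(0)
= 288 * 1
= 288

288


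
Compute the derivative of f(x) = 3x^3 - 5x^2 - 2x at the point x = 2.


Differentiate f(x) = 3x^3 - 5x^2 - 2x term by term:
f'(x) = 9x^2 - 10x - 2
Substitute x = 2:
f'(2) = 9 * 2^2 - 10 * 2 - 2
= 36 - 20 - 2
= 14

14


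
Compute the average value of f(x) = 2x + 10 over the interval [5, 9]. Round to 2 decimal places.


Average value = 1/(b-a) * integral from a to b of f(x) dx
First compute the integral of 2x + 10:
F(x) = x^2 + 10x
F(9) = 1 * 81 + 10 * 9 = 171
F(5) = 1 * 25 + 10 * 5 = 75
Integral = 171 - 75 = 96
Average = 96 / (9 - 5) = 96 / 4
= 24 = 24.00

24.00


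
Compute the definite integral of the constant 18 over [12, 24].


The integral of a constant k over [a, b] equals k * (b - a).
integral from 12 to 24 of 18 dx
= 18 * (24 - 12)
= 18 * 12
= 216

216


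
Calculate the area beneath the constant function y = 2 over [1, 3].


The area under a constant function y = 2 is a rectangle.
Width = 3 - 1 = 2
Height = 2
Area = width * height
= 2 * 2
= 4

4


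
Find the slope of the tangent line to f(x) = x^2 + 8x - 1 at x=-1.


The slope of the tangent line equals f'(x) at the point.
f(x) = x^2 + 8x - 1
f'(x) = 2x + 8
At x = -1:
f'(-1) = 2 * (-1) + 8
= -2 + 8
= 6

6


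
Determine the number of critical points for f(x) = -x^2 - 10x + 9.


Find where f'(x) = 0:
f'(x) = -2x - 10
Set f'(x) = 0:
-2x - 10 = 0
x = 10 / (-2) = -5
This is a linear equation in x, so there is exactly one solution.
Number of critical points: 1

1


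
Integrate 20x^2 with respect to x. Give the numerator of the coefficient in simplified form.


Apply the power rule for integration:
integral of ax^n dx = a/(n+1) * x^(n+1) + C
integral of 20x^2 dx
= 20/3 * x^3 + C
The coefficient in lowest terms is 20/3, and its numerator is 20

20


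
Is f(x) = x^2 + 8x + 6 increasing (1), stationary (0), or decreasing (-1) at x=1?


Compute f'(x) to determine behavior:
f'(x) = 2x + 8
f'(1) = 2 * 1 + 8
= 2 + 8
= 10
Since f'(1) > 0, the function is increasing (1)

1


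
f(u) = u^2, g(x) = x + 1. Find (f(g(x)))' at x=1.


Using the chain rule: (f(g(x)))' = f'(g(x)) * g'(x)
First, find g(1):
g(1) = 1 * 1 + 1 = 2
Next, f'(u) = 2u
And g'(x) = 1
So f'(g(1)) * g'(1)
= 2 * 2 * 1
= 4

4


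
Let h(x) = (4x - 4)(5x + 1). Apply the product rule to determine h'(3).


Let u(x) = 4x - 4 and v(x) = 5x + 1
u'(x) = 4
v'(x) = 5
Product rule: h'(x) = u'(x)*v(x) + u(x)*v'(x)
= 4 * (5x + 1) + (4x - 4) * 5
At x = 3:
u(3) = 4 * 3 - 4 = 8
v(3) = 5 * 3 + 1 = 16
h'(3) = 4 * 16 + 8 * 5
= 64 + 40
= 104

104


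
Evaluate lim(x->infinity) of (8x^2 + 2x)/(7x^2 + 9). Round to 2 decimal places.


For limits at infinity with equal-degree polynomials,
we compare leading coefficients.
Numerator leading term: 8x^2
Denominator leading term: 7x^2
Divide both by x^2:
lim = (8 + 2/x) / (7 + 9/x^2)
As x -> infinity, the 1/x and 1/x^2 terms vanish:
= 8/7 ≈ 1.14

1.14


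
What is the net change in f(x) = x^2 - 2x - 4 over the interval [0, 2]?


Net change = f(b) - f(a)
f(x) = x^2 - 2x - 4
Compute f(2):
f(2) = 1 * 2^2 - 2 * 2 - 4
= 4 - 4 - 4
= -4
Compute f(0):
f(0) = 1 * 0^2 - 2 * 0 - 4
= 0 + 0 - 4
= -4
Net change = -4 - (-4) = 0

0


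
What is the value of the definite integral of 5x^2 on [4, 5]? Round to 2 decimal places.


Find the antiderivative of 5x^2:
F(x) = 5/3 * x^3
Apply the Fundamental Theorem of Calculus:
F(5) - F(4)
= 5/3 * 5^3 - 5/3 * 4^3
= 5/3 * (125 - 64)
= 5/3 * 61
= 305/3 ≈ 101.67

101.67


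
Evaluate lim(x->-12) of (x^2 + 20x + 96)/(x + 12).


Direct substitution gives 0/0, so we factor the numerator.
Factor: (x^2 + 20x + 96) = (x + 12)(x + 8)
Cancel the common factor (x + 12):
(x^2 + 20x + 96)/(x + 12) = (x + 8)
Now substitute x = -12:
= (-12) - (-8) = -4

-4


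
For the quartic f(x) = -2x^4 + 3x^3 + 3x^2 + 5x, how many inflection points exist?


Inflection points occur where f''(x) = 0 and concavity changes.
f(x) = -2x^4 + 3x^3 + 3x^2 + 5x
f'(x) = -8x^3 + 9x^2 + 6x + 5
f''(x) = -24x^2 + 18x + 6
This is a quadratic in x. Use the discriminant to count real roots.
Discriminant = (18)^2 - 4 * (-24) * 6
= 324 - (-576)
= 900
Since discriminant > 0, f''(x) = 0 has 2 distinct real solutions.
A quadratic with two distinct real roots changes sign at each root, so concavity changes at both.
Number of inflection points: 2

2


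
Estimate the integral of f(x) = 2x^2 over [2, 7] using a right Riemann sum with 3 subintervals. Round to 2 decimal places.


Right Riemann sum uses right endpoints of each subinterval.
Interval: [2, 7], n = 3
dx = (7 - 2) / 3 = 5/3
Right endpoints: [11/3, 16/3, 7]
f values: [242/9, 512/9, 98]
Sum = dx * (sum of f values)
= 5/3 * 1636/9
= 8180/27 ≈ 302.96

302.96


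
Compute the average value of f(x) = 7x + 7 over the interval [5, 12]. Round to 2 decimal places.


Average value = 1/(b-a) * integral from a to b of f(x) dx
First compute the integral of 7x + 7:
F(x) = (7/2)x^2 + 7x
F(12) = 7/2 * 144 + 7 * 12 = 588
F(5) = 7/2 * 25 + 7 * 5 = 245/2
Integral = 588 - 245/2 = 931/2
Average = (931/2) / (12 - 5) = (931/2) / 7
= 133/2 = 66.50

66.50


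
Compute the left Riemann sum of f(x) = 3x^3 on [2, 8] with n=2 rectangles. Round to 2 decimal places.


Left Riemann sum uses left endpoints of each subinterval.
Interval: [2, 8], n = 2
dx = (8 - 2) / 2 = 3
Left endpoints: [2, 5]
f values: [24, 375]
Sum = dx * (sum of f values)
= 3 * 399
= 1197 = 1197.00

1197.00


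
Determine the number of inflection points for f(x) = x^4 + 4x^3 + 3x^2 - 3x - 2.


Inflection points occur where f''(x) = 0 and concavity changes.
f(x) = x^4 + 4x^3 + 3x^2 - 3x - 2
f'(x) = 4x^3 + 12x^2 + 6x - 3
f''(x) = 12x^2 + 24x + 6
This is a quadratic in x. Use the discriminant to count real roots.
Discriminant = (24)^2 - 4 * 12 * 6
= 576 - 288
= 288
Since discriminant > 0, f''(x) = 0 has 2 distinct real solutions.
A quadratic with two distinct real roots changes sign at each root, so concavity changes at both.
Number of inflection points: 2

2


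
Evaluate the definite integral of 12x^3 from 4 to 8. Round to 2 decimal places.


Find the antiderivative of 12x^3:
F(x) = 12/4 * x^4
Apply the Fundamental Theorem of Calculus:
F(8) - F(4)
= 12/4 * 8^4 - 12/4 * 4^4
= 12/4 * (4096 - 256)
= 12/4 * 3840
= 11520 = 11520.00

11520.00


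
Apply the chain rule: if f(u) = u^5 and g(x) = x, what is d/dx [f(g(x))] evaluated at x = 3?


Using the chain rule: (f(g(x)))' = f'(g(x)) * g'(x)
First, find g(3):
g(3) = 1 * 3 + 0 = 3
Next, f'(u) = 5u^4
And g'(x) = 1
So f'(g(3)) * g'(3)
= 5 * 3^4 * 1
= 5 * 81 * 1
= 405

405


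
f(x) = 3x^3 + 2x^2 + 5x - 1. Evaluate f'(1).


Differentiate f(x) = 3x^3 + 2x^2 + 5x - 1 term by term:
f'(x) = 9x^2 + 4x + 5
Substitute x = 1:
f'(1) = 9 * 1^2 + 4 * 1 + 5
= 9 + 4 + 5
= 18

18


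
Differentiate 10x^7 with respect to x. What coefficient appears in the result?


We apply the power rule: d/dx [ax^n] = a*n * x^(n-1)
d/dx [10x^7]
= 10 * 7 * x^(7-1)
= 70x^6
The coefficient is 70

70


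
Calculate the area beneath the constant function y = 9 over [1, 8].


The area under a constant function y = 9 is a rectangle.
Width = 8 - 1 = 7
Height = 9
Area = width * height
= 7 * 9
= 63

63


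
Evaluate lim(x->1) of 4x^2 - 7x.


Since polynomials are continuous, we use direct substitution.
lim(x->1) of 4x^2 - 7x
= 4 * 1^2 - 7 * 1 + 0
= 4 - 7 + 0
= -3

-3


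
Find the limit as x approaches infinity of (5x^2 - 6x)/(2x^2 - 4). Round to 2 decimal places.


For limits at infinity with equal-degree polynomials,
we compare leading coefficients.
Numerator leading term: 5x^2
Denominator leading term: 2x^2
Divide both by x^2:
lim = (5 - 6/x) / (2 - 4/x^2)
As x -> infinity, the 1/x and 1/x^2 terms vanish:
= 5/2 = 2.50

2.50


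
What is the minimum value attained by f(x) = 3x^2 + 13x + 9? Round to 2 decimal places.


For a quadratic f(x) = ax^2 + bx + c with a > 0, the minimum is at the vertex.
Vertex x-coordinate: x = -b/(2a)
x = -(13) / (2 * 3)
x = -13/6
Substitute back to find the minimum value:
f(-13/6) = 3 * (-13/6)^2 + 13 * (-13/6) + 9
= 169/12 - 169/6 + 9
= -61/12 ≈ -5.08

-5.08


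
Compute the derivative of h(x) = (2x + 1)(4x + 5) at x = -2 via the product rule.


Let u(x) = 2x + 1 and v(x) = 4x + 5
u'(x) = 2
v'(x) = 4
Product rule: h'(x) = u'(x)*v(x) + u(x)*v'(x)
= 2 * (4x + 5) + (2x + 1) * 4
At x = -2:
u(-2) = 2 * (-2) + 1 = -3
v(-2) = 4 * (-2) + 5 = -3
h'(-2) = 2 * (-3) + (-3) * 4
= -6 - 12
= -18

-18


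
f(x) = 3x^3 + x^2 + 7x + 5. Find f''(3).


First derivative:
f'(x) = 9x^2 + 2x + 7
Second derivative:
f''(x) = 18x + 2
Substitute x = 3:
f''(3) = 18 * 3 + 2
= 54 + 2
= 56

56


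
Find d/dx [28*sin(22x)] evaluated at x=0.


Apply the chain rule to differentiate 28*sin(22x):
d/dx [28*sin(22x)]
= 28 * cos(22x) * d/dx(22x)
= 28 * 22 * cos(22x)
= 616 * cos(22x)
Evaluate at x = 0:
= 616 * cos(0)
= 616 * 1
= 616

616


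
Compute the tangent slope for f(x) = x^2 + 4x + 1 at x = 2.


The slope of the tangent line equals f'(x) at the point.
f(x) = x^2 + 4x + 1
f'(x) = 2x + 4
At x = 2:
f'(2) = 2 * 2 + 4
= 4 + 4
= 8

8


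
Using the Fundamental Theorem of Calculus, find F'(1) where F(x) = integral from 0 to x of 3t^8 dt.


By the Fundamental Theorem of Calculus (Part 1):
If F(x) = integral from 0 to x of f(t) dt, then F'(x) = f(x)
Here f(t) = 3t^8
So F'(x) = 3x^8
Evaluate at x = 1:
F'(1) = 3 * 1^8
= 3 * 1
= 3

3


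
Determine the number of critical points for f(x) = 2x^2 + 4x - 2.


Find where f'(x) = 0:
f'(x) = 4x + 4
Set f'(x) = 0:
4x + 4 = 0
x = -4 / 4 = -1
This is a linear equation in x, so there is exactly one solution.
Number of critical points: 1

1


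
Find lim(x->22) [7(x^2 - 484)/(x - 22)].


Direct substitution gives 0/0, so we factor the numerator.
Factor: 7(x^2 - 484) = 7 * (x - 22)(x + 22)
Cancel the common factor (x - 22):
7(x^2 - 484)/(x - 22) = 7 * (x + 22)
Now substitute x = 22:
= 7 * (22 + 22) = 308

308


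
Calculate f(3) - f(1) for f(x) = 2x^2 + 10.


Net change = f(b) - f(a)
f(x) = 2x^2 + 10
Compute f(3):
f(3) = 2 * 3^2 + 0 * 3 + 10
= 18 + 0 + 10
= 28
Compute f(1):
f(1) = 2 * 1^2 + 0 * 1 + 10
= 2 + 0 + 10
= 12
Net change = 28 - 12 = 16

16


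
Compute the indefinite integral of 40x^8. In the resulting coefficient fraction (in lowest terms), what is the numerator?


Apply the power rule for integration:
integral of ax^n dx = a/(n+1) * x^(n+1) + C
integral of 40x^8 dx
= 40/9 * x^9 + C
The coefficient in lowest terms is 40/9, and its numerator is 40

40


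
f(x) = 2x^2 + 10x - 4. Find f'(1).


Differentiate term by term using power and sum rules:
f(x) = 2x^2 + 10x - 4
f'(x) = 4x + 10
Substitute x = 1:
f'(1) = 4 * 1 + 10
= 4 + 10
= 14

14


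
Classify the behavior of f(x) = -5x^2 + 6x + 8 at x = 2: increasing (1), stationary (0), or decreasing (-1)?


Compute f'(x) to determine behavior:
f'(x) = -10x + 6
f'(2) = -10 * 2 + 6
= -20 + 6
= -14
Since f'(2) < 0, the function is decreasing (-1)

-1


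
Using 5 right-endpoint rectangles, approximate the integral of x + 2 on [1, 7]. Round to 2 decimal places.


Right Riemann sum uses right endpoints of each subinterval.
Interval: [1, 7], n = 5
dx = (7 - 1) / 5 = 6/5
Right endpoints: [11/5, 17/5, 23/5, 29/5, 7]
f values: [21/5, 27/5, 33/5, 39/5, 9]
Sum = dx * (sum of f values)
= 6/5 * 33
= 198/5 = 39.60

39.60


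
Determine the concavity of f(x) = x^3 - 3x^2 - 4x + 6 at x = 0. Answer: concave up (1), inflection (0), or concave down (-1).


Concavity is determined by the sign of f''(x).
f(x) = x^3 - 3x^2 - 4x + 6
f'(x) = 3x^2 - 6x - 4
f''(x) = 6x - 6
f''(0) = 6 * 0 - 6
= 0 - 6
= -6
Since f''(0) < 0, the function is concave down (-1)

-1


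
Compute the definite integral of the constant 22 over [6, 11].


The integral of a constant k over [a, b] equals k * (b - a).
integral from 6 to 11 of 22 dx
= 22 * (11 - 6)
= 22 * 5
= 110

110


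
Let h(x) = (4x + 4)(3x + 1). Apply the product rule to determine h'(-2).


Let u(x) = 4x + 4 and v(x) = 3x + 1
u'(x) = 4
v'(x) = 3
Product rule: h'(x) = u'(x)*v(x) + u(x)*v'(x)
= 4 * (3x + 1) + (4x + 4) * 3
At x = -2:
u(-2) = 4 * (-2) + 4 = -4
v(-2) = 3 * (-2) + 1 = -5
h'(-2) = 4 * (-5) + (-4) * 3
= -20 - 12
= -32

-32


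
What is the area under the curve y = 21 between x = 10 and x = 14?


The area under a constant function y = 21 is a rectangle.
Width = 14 - 10 = 4
Height = 21
Area = width * height
= 4 * 21
= 84

84


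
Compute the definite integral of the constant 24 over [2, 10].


The integral of a constant k over [a, b] equals k * (b - a).
integral from 2 to 10 of 24 dx
= 24 * (10 - 2)
= 24 * 8
= 192

192


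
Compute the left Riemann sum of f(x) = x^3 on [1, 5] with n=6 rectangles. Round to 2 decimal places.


Left Riemann sum uses left endpoints of each subinterval.
Interval: [1, 5], n = 6
dx = (5 - 1) / 6 = 2/3
Left endpoints: [1, 5/3, 7/3, 3, 11/3, 13/3]
f values: [1, 125/27, 343/27, 27, 1331/27, 2197/27]
Sum = dx * (sum of f values)
= 2/3 * 176
= 352/3 ≈ 117.33

117.33


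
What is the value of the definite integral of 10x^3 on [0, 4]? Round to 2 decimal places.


Find the antiderivative of 10x^3:
F(x) = 10/4 * x^4
Apply the Fundamental Theorem of Calculus:
F(4) - F(0)
= 10/4 * 4^4 - 10/4 * 0^4
= 10/4 * (256 - 0)
= 10/4 * 256
= 640 = 640.00

640.00


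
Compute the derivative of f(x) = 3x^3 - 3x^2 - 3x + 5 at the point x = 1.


Differentiate f(x) = 3x^3 - 3x^2 - 3x + 5 term by term:
f'(x) = 9x^2 - 6x - 3
Substitute x = 1:
f'(1) = 9 * 1^2 - 6 * 1 - 3
= 9 - 6 - 3
= 0

0


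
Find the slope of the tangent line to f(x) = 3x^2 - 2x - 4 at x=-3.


The slope of the tangent line equals f'(x) at the point.
f(x) = 3x^2 - 2x - 4
f'(x) = 6x - 2
At x = -3:
f'(-3) = 6 * (-3) - 2
= -18 - 2
= -20

-20


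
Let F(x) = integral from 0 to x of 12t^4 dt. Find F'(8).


By the Fundamental Theorem of Calculus (Part 1):
If F(x) = integral from 0 to x of f(t) dt, then F'(x) = f(x)
Here f(t) = 12t^4
So F'(x) = 12x^4
Evaluate at x = 8:
F'(8) = 12 * 8^4
= 12 * 4096
= 49152

49152


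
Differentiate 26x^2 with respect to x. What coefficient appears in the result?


We apply the power rule: d/dx [ax^n] = a*n * x^(n-1)
d/dx [26x^2]
= 26 * 2 * x^(2-1)
= 52x
The coefficient is 52

52


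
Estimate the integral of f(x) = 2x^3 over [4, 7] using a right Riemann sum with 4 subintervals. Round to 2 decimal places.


Right Riemann sum uses right endpoints of each subinterval.
Interval: [4, 7], n = 4
dx = (7 - 4) / 4 = 3/4
Right endpoints: [19/4, 11/2, 25/4, 7]
f values: [6859/32, 1331/4, 15625/32, 686]
Sum = dx * (sum of f values)
= 3/4 * 13771/8
= 41313/32 ≈ 1291.03

1291.03


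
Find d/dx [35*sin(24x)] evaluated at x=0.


Apply the chain rule to differentiate 35*sin(24x):
d/dx [35*sin(24x)]
= 35 * cos(24x) * d/dx(24x)
= 35 * 24 * cos(24x)
= 840 * cos(24x)
Evaluate at x = 0:
= 840 * cos(0)
= 840 * 1
= 840

840


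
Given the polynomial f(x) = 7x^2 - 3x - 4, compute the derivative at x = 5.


Differentiate term by term using power and sum rules:
f(x) = 7x^2 - 3x - 4
f'(x) = 14x - 3
Substitute x = 5:
f'(5) = 14 * 5 - 3
= 70 - 3
= 67

67


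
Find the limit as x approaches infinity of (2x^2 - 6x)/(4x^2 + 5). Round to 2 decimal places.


For limits at infinity with equal-degree polynomials,
we compare leading coefficients.
Numerator leading term: 2x^2
Denominator leading term: 4x^2
Divide both by x^2:
lim = (2 - 6/x) / (4 + 5/x^2)
As x -> infinity, the 1/x and 1/x^2 terms vanish:
= 2/4 = 1/2 = 0.50

0.50


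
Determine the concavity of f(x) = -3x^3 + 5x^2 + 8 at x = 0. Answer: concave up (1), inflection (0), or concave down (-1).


Concavity is determined by the sign of f''(x).
f(x) = -3x^3 + 5x^2 + 8
f'(x) = -9x^2 + 10x
f''(x) = -18x + 10
f''(0) = -18 * 0 + 10
= 0 + 10
= 10
Since f''(0) > 0, the function is concave up (1)

1


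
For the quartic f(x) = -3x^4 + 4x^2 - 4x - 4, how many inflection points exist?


Inflection points occur where f''(x) = 0 and concavity changes.
f(x) = -3x^4 + 4x^2 - 4x - 4
f'(x) = -12x^3 + 8x - 4
f''(x) = -36x^2 + 8
This is a quadratic in x. Use the discriminant to count real roots.
Discriminant = (0)^2 - 4 * (-36) * 8
= 0 - (-1152)
= 1152
Since discriminant > 0, f''(x) = 0 has 2 distinct real solutions.
A quadratic with two distinct real roots changes sign at each root, so concavity changes at both.
Number of inflection points: 2

2


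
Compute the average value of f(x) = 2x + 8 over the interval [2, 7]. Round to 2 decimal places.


Average value = 1/(b-a) * integral from a to b of f(x) dx
First compute the integral of 2x + 8:
F(x) = x^2 + 8x
F(7) = 1 * 49 + 8 * 7 = 105
F(2) = 1 * 4 + 8 * 2 = 20
Integral = 105 - 20 = 85
Average = 85 / (7 - 2) = 85 / 5
= 17 = 17.00

17.00


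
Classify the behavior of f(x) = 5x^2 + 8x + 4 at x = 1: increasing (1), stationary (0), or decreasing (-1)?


Compute f'(x) to determine behavior:
f'(x) = 10x + 8
f'(1) = 10 * 1 + 8
= 10 + 8
= 18
Since f'(1) > 0, the function is increasing (1)

1


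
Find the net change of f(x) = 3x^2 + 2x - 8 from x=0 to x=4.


Net change = f(b) - f(a)
f(x) = 3x^2 + 2x - 8
Compute f(4):
f(4) = 3 * 4^2 + 2 * 4 - 8
= 48 + 8 - 8
= 48
Compute f(0):
f(0) = 3 * 0^2 + 2 * 0 - 8
= 0 + 0 - 8
= -8
Net change = 48 - (-8) = 56

56


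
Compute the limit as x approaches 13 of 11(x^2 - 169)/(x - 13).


Direct substitution gives 0/0, so we factor the numerator.
Factor: 11(x^2 - 169) = 11 * (x - 13)(x + 13)
Cancel the common factor (x - 13):
11(x^2 - 169)/(x - 13) = 11 * (x + 13)
Now substitute x = 13:
= 11 * (13 + 13) = 286

286


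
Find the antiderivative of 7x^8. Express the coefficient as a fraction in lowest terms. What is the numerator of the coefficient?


Apply the power rule for integration:
integral of ax^n dx = a/(n+1) * x^(n+1) + C
integral of 7x^8 dx
= 7/9 * x^9 + C
The coefficient in lowest terms is 7/9, and its numerator is 7

7


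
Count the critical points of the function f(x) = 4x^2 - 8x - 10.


Find where f'(x) = 0:
f'(x) = 8x - 8
Set f'(x) = 0:
8x - 8 = 0
x = 8 / 8 = 1
This is a linear equation in x, so there is exactly one solution.
Number of critical points: 1

1


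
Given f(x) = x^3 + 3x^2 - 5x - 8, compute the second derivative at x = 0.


First derivative:
f'(x) = 3x^2 + 6x - 5
Second derivative:
f''(x) = 6x + 6
Substitute x = 0:
f''(0) = 6 * 0 + 6
= 0 + 6
= 6

6


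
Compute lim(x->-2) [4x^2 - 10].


Since polynomials are continuous, we use direct substitution.
lim(x->-2) of 4x^2 - 10
= 4 * (-2)^2 + 0 * (-2) - 10
= 16 + 0 - 10
= 6

6


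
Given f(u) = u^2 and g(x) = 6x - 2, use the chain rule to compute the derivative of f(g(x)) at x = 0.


Using the chain rule: (f(g(x)))' = f'(g(x)) * g'(x)
First, find g(0):
g(0) = 6 * 0 - 2 = -2
Next, f'(u) = 2u
And g'(x) = 6
So f'(g(0)) * g'(0)
= 2 * (-2) * 6
= -24

-24


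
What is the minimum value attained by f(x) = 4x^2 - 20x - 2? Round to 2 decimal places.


For a quadratic f(x) = ax^2 + bx + c with a > 0, the minimum is at the vertex.
Vertex x-coordinate: x = -b/(2a)
x = -(-20) / (2 * 4)
x = 20/8 = 5/2
Substitute back to find the minimum value:
f(5/2) = 4 * (5/2)^2 - 20 * (5/2) - 2
= 25 - 50 - 2
= -27 = -27.00

-27.00


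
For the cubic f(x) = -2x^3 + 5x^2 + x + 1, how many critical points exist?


Find where f'(x) = 0:
f(x) = -2x^3 + 5x^2 + x + 1
f'(x) = -6x^2 + 10x + 1
This is a quadratic in x. Use the discriminant to count real roots.
Discriminant = (10)^2 - 4 * (-6) * 1
= 100 - (-24)
= 124
Since discriminant > 0, f'(x) = 0 has 2 real solutions.
Number of critical points: 2

2


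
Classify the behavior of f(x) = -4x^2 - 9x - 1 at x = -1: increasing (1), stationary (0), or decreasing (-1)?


Compute f'(x) to determine behavior:
f'(x) = -8x - 9
f'(-1) = -8 * (-1) - 9
= 8 - 9
= -1
Since f'(-1) < 0, the function is decreasing (-1)

-1


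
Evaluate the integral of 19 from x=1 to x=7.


The integral of a constant k over [a, b] equals k * (b - a).
integral from 1 to 7 of 19 dx
= 19 * (7 - 1)
= 19 * 6
= 114

114


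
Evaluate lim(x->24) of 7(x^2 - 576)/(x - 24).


Direct substitution gives 0/0, so we factor the numerator.
Factor: 7(x^2 - 576) = 7 * (x - 24)(x + 24)
Cancel the common factor (x - 24):
7(x^2 - 576)/(x - 24) = 7 * (x + 24)
Now substitute x = 24:
= 7 * (24 + 24) = 336

336


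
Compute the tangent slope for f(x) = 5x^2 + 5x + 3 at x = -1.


The slope of the tangent line equals f'(x) at the point.
f(x) = 5x^2 + 5x + 3
f'(x) = 10x + 5
At x = -1:
f'(-1) = 10 * (-1) + 5
= -10 + 5
= -5

-5


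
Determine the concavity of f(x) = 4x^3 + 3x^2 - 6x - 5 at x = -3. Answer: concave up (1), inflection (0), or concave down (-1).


Concavity is determined by the sign of f''(x).
f(x) = 4x^3 + 3x^2 - 6x - 5
f'(x) = 12x^2 + 6x - 6
f''(x) = 24x + 6
f''(-3) = 24 * (-3) + 6
= -72 + 6
= -66
Since f''(-3) < 0, the function is concave down (-1)

-1


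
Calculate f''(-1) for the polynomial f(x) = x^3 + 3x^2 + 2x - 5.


First derivative:
f'(x) = 3x^2 + 6x + 2
Second derivative:
f''(x) = 6x + 6
Substitute x = -1:
f''(-1) = 6 * (-1) + 6
= -6 + 6
= 0

0


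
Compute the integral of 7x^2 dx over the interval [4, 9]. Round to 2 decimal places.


Find the antiderivative of 7x^2:
F(x) = 7/3 * x^3
Apply the Fundamental Theorem of Calculus:
F(9) - F(4)
= 7/3 * 9^3 - 7/3 * 4^3
= 7/3 * (729 - 64)
= 7/3 * 665
= 4655/3 ≈ 1551.67

1551.67


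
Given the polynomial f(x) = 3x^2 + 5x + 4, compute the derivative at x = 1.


Differentiate term by term using power and sum rules:
f(x) = 3x^2 + 5x + 4
f'(x) = 6x + 5
Substitute x = 1:
f'(1) = 6 * 1 + 5
= 6 + 5
= 11

11


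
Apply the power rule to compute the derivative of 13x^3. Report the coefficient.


We apply the power rule: d/dx [ax^n] = a*n * x^(n-1)
d/dx [13x^3]
= 13 * 3 * x^(3-1)
= 39x^2
The coefficient is 39

39


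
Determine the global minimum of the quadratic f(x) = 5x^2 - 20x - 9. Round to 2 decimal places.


For a quadratic f(x) = ax^2 + bx + c with a > 0, the minimum is at the vertex.
Vertex x-coordinate: x = -b/(2a)
x = -(-20) / (2 * 5)
x = 20/10 = 2
Substitute back to find the minimum value:
f(2) = 5 * 2^2 - 20 * 2 - 9
= 20 - 40 - 9
= -29 = -29.00

-29.00


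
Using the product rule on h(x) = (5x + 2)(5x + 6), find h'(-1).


Let u(x) = 5x + 2 and v(x) = 5x + 6
u'(x) = 5
v'(x) = 5
Product rule: h'(x) = u'(x)*v(x) + u(x)*v'(x)
= 5 * (5x + 6) + (5x + 2) * 5
At x = -1:
u(-1) = 5 * (-1) + 2 = -3
v(-1) = 5 * (-1) + 6 = 1
h'(-1) = 5 * 1 + (-3) * 5
= 5 - 15
= -10

-10


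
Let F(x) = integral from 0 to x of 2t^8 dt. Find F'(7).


By the Fundamental Theorem of Calculus (Part 1):
If F(x) = integral from 0 to x of f(t) dt, then F'(x) = f(x)
Here f(t) = 2t^8
So F'(x) = 2x^8
Evaluate at x = 7:
F'(7) = 2 * 7^8
= 2 * 5764801
= 11529602

11529602


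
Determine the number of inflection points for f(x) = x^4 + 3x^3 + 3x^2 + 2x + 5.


Inflection points occur where f''(x) = 0 and concavity changes.
f(x) = x^4 + 3x^3 + 3x^2 + 2x + 5
f'(x) = 4x^3 + 9x^2 + 6x + 2
f''(x) = 12x^2 + 18x + 6
This is a quadratic in x. Use the discriminant to count real roots.
Discriminant = (18)^2 - 4 * 12 * 6
= 324 - 288
= 36
Since discriminant > 0, f''(x) = 0 has 2 distinct real solutions.
A quadratic with two distinct real roots changes sign at each root, so concavity changes at both.
Number of inflection points: 2

2


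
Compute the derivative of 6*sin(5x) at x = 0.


Apply the chain rule to differentiate 6*sin(5x):
d/dx [6*sin(5x)]
= 6 * cos(5x) * d/dx(5x)
= 6 * 5 * cos(5x)
= 30 * cos(5x)
Evaluate at x = 0:
= 30 * cos(0)
= 30 * 1
= 30

30


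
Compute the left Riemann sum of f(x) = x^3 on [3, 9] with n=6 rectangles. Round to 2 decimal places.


Left Riemann sum uses left endpoints of each subinterval.
Interval: [3, 9], n = 6
dx = (9 - 3) / 6 = 1
Left endpoints: [3, 4, 5, 6, 7, 8]
f values: [27, 64, 125, 216, 343, 512]
Sum = dx * (sum of f values)
= 1 * 1287
= 1287 = 1287.00

1287.00


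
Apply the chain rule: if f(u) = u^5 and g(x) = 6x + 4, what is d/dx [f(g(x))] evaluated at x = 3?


Using the chain rule: (f(g(x)))' = f'(g(x)) * g'(x)
First, find g(3):
g(3) = 6 * 3 + 4 = 22
Next, f'(u) = 5u^4
And g'(x) = 6
So f'(g(3)) * g'(3)
= 5 * 22^4 * 6
= 5 * 234256 * 6
= 7027680

7027680


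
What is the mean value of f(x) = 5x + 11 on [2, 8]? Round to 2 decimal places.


Average value = 1/(b-a) * integral from a to b of f(x) dx
First compute the integral of 5x + 11:
F(x) = (5/2)x^2 + 11x
F(8) = 5/2 * 64 + 11 * 8 = 248
F(2) = 5/2 * 4 + 11 * 2 = 32
Integral = 248 - 32 = 216
Average = 216 / (8 - 2) = 216 / 6
= 36 = 36.00

36.00


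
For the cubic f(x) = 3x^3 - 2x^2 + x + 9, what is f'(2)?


Differentiate f(x) = 3x^3 - 2x^2 + x + 9 term by term:
f'(x) = 9x^2 - 4x + 1
Substitute x = 2:
f'(2) = 9 * 2^2 - 4 * 2 + 1
= 36 - 8 + 1
= 29

29


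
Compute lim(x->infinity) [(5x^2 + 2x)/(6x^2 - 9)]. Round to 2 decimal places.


For limits at infinity with equal-degree polynomials,
we compare leading coefficients.
Numerator leading term: 5x^2
Denominator leading term: 6x^2
Divide both by x^2:
lim = (5 + 2/x) / (6 - 9/x^2)
As x -> infinity, the 1/x and 1/x^2 terms vanish:
= 5/6 ≈ 0.83

0.83


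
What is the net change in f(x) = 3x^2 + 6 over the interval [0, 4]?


Net change = f(b) - f(a)
f(x) = 3x^2 + 6
Compute f(4):
f(4) = 3 * 4^2 + 0 * 4 + 6
= 48 + 0 + 6
= 54
Compute f(0):
f(0) = 3 * 0^2 + 0 * 0 + 6
= 0 + 0 + 6
= 6
Net change = 54 - 6 = 48

48


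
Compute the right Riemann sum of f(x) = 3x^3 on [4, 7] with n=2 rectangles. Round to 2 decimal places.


Right Riemann sum uses right endpoints of each subinterval.
Interval: [4, 7], n = 2
dx = (7 - 4) / 2 = 3/2
Right endpoints: [11/2, 7]
f values: [3993/8, 1029]
Sum = dx * (sum of f values)
= 3/2 * 12225/8
= 36675/16 ≈ 2292.19

2292.19


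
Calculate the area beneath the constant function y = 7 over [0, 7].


The area under a constant function y = 7 is a rectangle.
Width = 7 - 0 = 7
Height = 7
Area = width * height
= 7 * 7
= 49

49


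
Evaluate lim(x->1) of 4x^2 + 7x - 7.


Since polynomials are continuous, we use direct substitution.
lim(x->1) of 4x^2 + 7x - 7
= 4 * 1^2 + 7 * 1 - 7
= 4 + 7 - 7
= 4

4


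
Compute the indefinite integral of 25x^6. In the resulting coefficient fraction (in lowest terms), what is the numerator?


Apply the power rule for integration:
integral of ax^n dx = a/(n+1) * x^(n+1) + C
integral of 25x^6 dx
= 25/7 * x^7 + C
The coefficient in lowest terms is 25/7, and its numerator is 25

25


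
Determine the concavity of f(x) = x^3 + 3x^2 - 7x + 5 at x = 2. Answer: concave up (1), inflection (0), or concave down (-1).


Concavity is determined by the sign of f''(x).
f(x) = x^3 + 3x^2 - 7x + 5
f'(x) = 3x^2 + 6x - 7
f''(x) = 6x + 6
f''(2) = 6 * 2 + 6
= 12 + 6
= 18
Since f''(2) > 0, the function is concave up (1)

1


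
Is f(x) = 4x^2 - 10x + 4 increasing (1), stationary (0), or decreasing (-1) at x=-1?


Compute f'(x) to determine behavior:
f'(x) = 8x - 10
f'(-1) = 8 * (-1) - 10
= -8 - 10
= -18
Since f'(-1) < 0, the function is decreasing (-1)

-1


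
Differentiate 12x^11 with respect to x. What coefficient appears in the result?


We apply the power rule: d/dx [ax^n] = a*n * x^(n-1)
d/dx [12x^11]
= 12 * 11 * x^(11-1)
= 132x^10
The coefficient is 132

132


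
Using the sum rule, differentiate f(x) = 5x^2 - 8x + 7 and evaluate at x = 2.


Differentiate term by term using power and sum rules:
f(x) = 5x^2 - 8x + 7
f'(x) = 10x - 8
Substitute x = 2:
f'(2) = 10 * 2 - 8
= 20 - 8
= 12

12


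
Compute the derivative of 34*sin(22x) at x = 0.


Apply the chain rule to differentiate 34*sin(22x):
d/dx [34*sin(22x)]
= 34 * cos(22x) * d/dx(22x)
= 34 * 22 * cos(22x)
= 748 * cos(22x)
Evaluate at x = 0:
= 748 * cos(0)
= 748 * 1
= 748

748


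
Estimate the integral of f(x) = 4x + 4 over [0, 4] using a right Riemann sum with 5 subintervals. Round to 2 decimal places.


Right Riemann sum uses right endpoints of each subinterval.
Interval: [0, 4], n = 5
dx = (4 - 0) / 5 = 4/5
Right endpoints: [4/5, 8/5, 12/5, 16/5, 4]
f values: [36/5, 52/5, 68/5, 84/5, 20]
Sum = dx * (sum of f values)
= 4/5 * 68
= 272/5 = 54.40

54.40


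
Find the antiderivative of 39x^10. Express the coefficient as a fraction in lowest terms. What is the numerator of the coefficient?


Apply the power rule for integration:
integral of ax^n dx = a/(n+1) * x^(n+1) + C
integral of 39x^10 dx
= 39/11 * x^11 + C
The coefficient in lowest terms is 39/11, and its numerator is 39

39


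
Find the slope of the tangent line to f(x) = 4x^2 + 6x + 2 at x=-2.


The slope of the tangent line equals f'(x) at the point.
f(x) = 4x^2 + 6x + 2
f'(x) = 8x + 6
At x = -2:
f'(-2) = 8 * (-2) + 6
= -16 + 6
= -10

-10


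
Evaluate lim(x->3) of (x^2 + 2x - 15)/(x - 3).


Direct substitution gives 0/0, so we factor the numerator.
Factor: (x^2 + 2x - 15) = (x - 3)(x + 5)
Cancel the common factor (x - 3):
(x^2 + 2x - 15)/(x - 3) = (x + 5)
Now substitute x = 3:
= (3) - (-5) = 8

8


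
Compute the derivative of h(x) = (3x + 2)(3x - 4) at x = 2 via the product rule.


Let u(x) = 3x + 2 and v(x) = 3x - 4
u'(x) = 3
v'(x) = 3
Product rule: h'(x) = u'(x)*v(x) + u(x)*v'(x)
= 3 * (3x - 4) + (3x + 2) * 3
At x = 2:
u(2) = 3 * 2 + 2 = 8
v(2) = 3 * 2 - 4 = 2
h'(2) = 3 * 2 + 8 * 3
= 6 + 24
= 30

30


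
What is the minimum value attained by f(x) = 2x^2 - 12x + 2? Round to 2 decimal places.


For a quadratic f(x) = ax^2 + bx + c with a > 0, the minimum is at the vertex.
Vertex x-coordinate: x = -b/(2a)
x = -(-12) / (2 * 2)
x = 12/4 = 3
Substitute back to find the minimum value:
f(3) = 2 * 3^2 - 12 * 3 + 2
= 18 - 36 + 2
= -16 = -16.00

-16.00


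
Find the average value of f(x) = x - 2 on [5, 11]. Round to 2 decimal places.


Average value = 1/(b-a) * integral from a to b of f(x) dx
First compute the integral of x - 2:
F(x) = (1/2)x^2 - 2x
F(11) = 1/2 * 121 - 2 * 11 = 77/2
F(5) = 1/2 * 25 - 2 * 5 = 5/2
Integral = 77/2 - 5/2 = 36
Average = 36 / (11 - 5) = 36 / 6
= 6 = 6.00

6.00


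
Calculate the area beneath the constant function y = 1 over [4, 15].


The area under a constant function y = 1 is a rectangle.
Width = 15 - 4 = 11
Height = 1
Area = width * height
= 11 * 1
= 11

11


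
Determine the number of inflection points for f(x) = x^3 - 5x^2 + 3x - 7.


Inflection points occur where f''(x) = 0 and concavity changes.
f(x) = x^3 - 5x^2 + 3x - 7
f'(x) = 3x^2 - 10x + 3
f''(x) = 6x - 10
Set f''(x) = 0:
6x - 10 = 0
x = 10 / 6 = 5/3
Since f''(x) is linear (degree 1), it changes sign at this point.
Therefore there is exactly 1 inflection point.

1


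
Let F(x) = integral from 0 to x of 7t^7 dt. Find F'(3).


By the Fundamental Theorem of Calculus (Part 1):
If F(x) = integral from 0 to x of f(t) dt, then F'(x) = f(x)
Here f(t) = 7t^7
So F'(x) = 7x^7
Evaluate at x = 3:
F'(3) = 7 * 3^7
= 7 * 2187
= 15309

15309


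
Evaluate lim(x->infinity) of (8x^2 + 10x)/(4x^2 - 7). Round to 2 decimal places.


For limits at infinity with equal-degree polynomials,
we compare leading coefficients.
Numerator leading term: 8x^2
Denominator leading term: 4x^2
Divide both by x^2:
lim = (8 + 10/x) / (4 - 7/x^2)
As x -> infinity, the 1/x and 1/x^2 terms vanish:
= 8/4 = 2 = 2.00

2.00


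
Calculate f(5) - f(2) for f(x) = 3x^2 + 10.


Net change = f(b) - f(a)
f(x) = 3x^2 + 10
Compute f(5):
f(5) = 3 * 5^2 + 0 * 5 + 10
= 75 + 0 + 10
= 85
Compute f(2):
f(2) = 3 * 2^2 + 0 * 2 + 10
= 12 + 0 + 10
= 22
Net change = 85 - 22 = 63

63


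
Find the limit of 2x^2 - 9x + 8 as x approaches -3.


Since polynomials are continuous, we use direct substitution.
lim(x->-3) of 2x^2 - 9x + 8
= 2 * (-3)^2 - 9 * (-3) + 8
= 18 + 27 + 8
= 53

53


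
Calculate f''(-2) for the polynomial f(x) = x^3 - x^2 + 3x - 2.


First derivative:
f'(x) = 3x^2 - 2x + 3
Second derivative:
f''(x) = 6x - 2
Substitute x = -2:
f''(-2) = 6 * (-2) - 2
= -12 - 2
= -14

-14


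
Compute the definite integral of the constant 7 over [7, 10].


The integral of a constant k over [a, b] equals k * (b - a).
integral from 7 to 10 of 7 dx
= 7 * (10 - 7)
= 7 * 3
= 21

21


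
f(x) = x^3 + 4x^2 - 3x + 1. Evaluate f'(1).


Differentiate f(x) = x^3 + 4x^2 - 3x + 1 term by term:
f'(x) = 3x^2 + 8x - 3
Substitute x = 1:
f'(1) = 3 * 1^2 + 8 * 1 - 3
= 3 + 8 - 3
= 8

8


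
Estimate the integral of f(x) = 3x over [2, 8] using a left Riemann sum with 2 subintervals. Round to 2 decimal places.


Left Riemann sum uses left endpoints of each subinterval.
Interval: [2, 8], n = 2
dx = (8 - 2) / 2 = 3
Left endpoints: [2, 5]
f values: [6, 15]
Sum = dx * (sum of f values)
= 3 * 21
= 63 = 63.00

63.00


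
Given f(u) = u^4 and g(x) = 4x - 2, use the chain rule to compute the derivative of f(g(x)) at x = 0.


Using the chain rule: (f(g(x)))' = f'(g(x)) * g'(x)
First, find g(0):
g(0) = 4 * 0 - 2 = -2
Next, f'(u) = 4u^3
And g'(x) = 4
So f'(g(0)) * g'(0)
= 4 * (-2)^3 * 4
= 4 * (-8) * 4
= -128

-128


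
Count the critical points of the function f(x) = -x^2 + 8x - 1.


Find where f'(x) = 0:
f'(x) = -2x + 8
Set f'(x) = 0:
-2x + 8 = 0
x = -8 / (-2) = 4
This is a linear equation in x, so there is exactly one solution.
Number of critical points: 1

1


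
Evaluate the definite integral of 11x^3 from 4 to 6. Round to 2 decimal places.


Find the antiderivative of 11x^3:
F(x) = 11/4 * x^4
Apply the Fundamental Theorem of Calculus:
F(6) - F(4)
= 11/4 * 6^4 - 11/4 * 4^4
= 11/4 * (1296 - 256)
= 11/4 * 1040
= 2860 = 2860.00

2860.00


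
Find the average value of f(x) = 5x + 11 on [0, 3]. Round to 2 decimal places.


Average value = 1/(b-a) * integral from a to b of f(x) dx
First compute the integral of 5x + 11:
F(x) = (5/2)x^2 + 11x
F(3) = 5/2 * 9 + 11 * 3 = 111/2
F(0) = 5/2 * 0 + 11 * 0 = 0
Integral = 111/2 - 0 = 111/2
Average = (111/2) / (3 - 0) = (111/2) / 3
= 37/2 = 18.50

18.50


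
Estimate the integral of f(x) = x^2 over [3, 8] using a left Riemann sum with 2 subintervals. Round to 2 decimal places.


Left Riemann sum uses left endpoints of each subinterval.
Interval: [3, 8], n = 2
dx = (8 - 3) / 2 = 5/2
Left endpoints: [3, 11/2]
f values: [9, 121/4]
Sum = dx * (sum of f values)
= 5/2 * 157/4
= 785/8 ≈ 98.13

98.13


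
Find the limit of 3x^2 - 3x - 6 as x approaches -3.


Since polynomials are continuous, we use direct substitution.
lim(x->-3) of 3x^2 - 3x - 6
= 3 * (-3)^2 - 3 * (-3) - 6
= 27 + 9 - 6
= 30

30


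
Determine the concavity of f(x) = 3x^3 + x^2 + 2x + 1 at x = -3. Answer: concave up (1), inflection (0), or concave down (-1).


Concavity is determined by the sign of f''(x).
f(x) = 3x^3 + x^2 + 2x + 1
f'(x) = 9x^2 + 2x + 2
f''(x) = 18x + 2
f''(-3) = 18 * (-3) + 2
= -54 + 2
= -52
Since f''(-3) < 0, the function is concave down (-1)

-1


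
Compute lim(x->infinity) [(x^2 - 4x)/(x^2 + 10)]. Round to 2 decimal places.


For limits at infinity with equal-degree polynomials,
we compare leading coefficients.
Numerator leading term: x^2
Denominator leading term: x^2
Divide both by x^2:
lim = (1 - 4/x) / (1 + 10/x^2)
As x -> infinity, the 1/x and 1/x^2 terms vanish:
= 1/1 = 1 = 1.00

1.00


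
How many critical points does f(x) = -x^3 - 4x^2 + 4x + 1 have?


Find where f'(x) = 0:
f(x) = -x^3 - 4x^2 + 4x + 1
f'(x) = -3x^2 - 8x + 4
This is a quadratic in x. Use the discriminant to count real roots.
Discriminant = (-8)^2 - 4 * (-3) * 4
= 64 - (-48)
= 112
Since discriminant > 0, f'(x) = 0 has 2 real solutions.
Number of critical points: 2

2


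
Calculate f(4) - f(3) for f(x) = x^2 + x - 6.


Net change = f(b) - f(a)
f(x) = x^2 + x - 6
Compute f(4):
f(4) = 1 * 4^2 + 1 * 4 - 6
= 16 + 4 - 6
= 14
Compute f(3):
f(3) = 1 * 3^2 + 1 * 3 - 6
= 9 + 3 - 6
= 6
Net change = 14 - 6 = 8

8


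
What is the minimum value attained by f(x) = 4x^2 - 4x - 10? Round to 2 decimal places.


For a quadratic f(x) = ax^2 + bx + c with a > 0, the minimum is at the vertex.
Vertex x-coordinate: x = -b/(2a)
x = -(-4) / (2 * 4)
x = 4/8 = 1/2
Substitute back to find the minimum value:
f(1/2) = 4 * (1/2)^2 - 4 * (1/2) - 10
= 1 - 2 - 10
= -11 = -11.00

-11.00


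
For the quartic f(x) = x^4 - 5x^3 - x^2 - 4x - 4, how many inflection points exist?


Inflection points occur where f''(x) = 0 and concavity changes.
f(x) = x^4 - 5x^3 - x^2 - 4x - 4
f'(x) = 4x^3 - 15x^2 - 2x - 4
f''(x) = 12x^2 - 30x - 2
This is a quadratic in x. Use the discriminant to count real roots.
Discriminant = (-30)^2 - 4 * 12 * (-2)
= 900 - (-96)
= 996
Since discriminant > 0, f''(x) = 0 has 2 distinct real solutions.
A quadratic with two distinct real roots changes sign at each root, so concavity changes at both.
Number of inflection points: 2

2


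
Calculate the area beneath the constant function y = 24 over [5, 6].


The area under a constant function y = 24 is a rectangle.
Width = 6 - 5 = 1
Height = 24
Area = width * height
= 1 * 24
= 24

24


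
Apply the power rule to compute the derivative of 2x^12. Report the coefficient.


We apply the power rule: d/dx [ax^n] = a*n * x^(n-1)
d/dx [2x^12]
= 2 * 12 * x^(12-1)
= 24x^11
The coefficient is 24

24


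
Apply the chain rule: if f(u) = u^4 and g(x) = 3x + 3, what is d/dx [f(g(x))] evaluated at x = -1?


Using the chain rule: (f(g(x)))' = f'(g(x)) * g'(x)
First, find g(-1):
g(-1) = 3 * (-1) + 3 = 0
Next, f'(u) = 4u^3
And g'(x) = 3
So f'(g(-1)) * g'(-1)
= 4 * 0^3 * 3
= 4 * 0 * 3
= 0

0


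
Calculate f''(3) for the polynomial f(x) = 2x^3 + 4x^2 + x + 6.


First derivative:
f'(x) = 6x^2 + 8x + 1
Second derivative:
f''(x) = 12x + 8
Substitute x = 3:
f''(3) = 12 * 3 + 8
= 36 + 8
= 44

44


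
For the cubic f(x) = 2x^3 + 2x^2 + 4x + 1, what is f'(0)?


Differentiate f(x) = 2x^3 + 2x^2 + 4x + 1 term by term:
f'(x) = 6x^2 + 4x + 4
Substitute x = 0:
f'(0) = 6 * 0^2 + 4 * 0 + 4
= 0 + 0 + 4
= 4

4


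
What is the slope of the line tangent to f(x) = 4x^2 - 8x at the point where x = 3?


The slope of the tangent line equals f'(x) at the point.
f(x) = 4x^2 - 8x
f'(x) = 8x - 8
At x = 3:
f'(3) = 8 * 3 - 8
= 24 - 8
= 16

16
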